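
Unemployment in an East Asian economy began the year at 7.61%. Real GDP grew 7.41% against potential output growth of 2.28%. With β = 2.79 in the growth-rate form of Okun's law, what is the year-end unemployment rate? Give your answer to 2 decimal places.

Growth-rate Okun's law: g_Y = g_Y* - β × Δu, so Δu = (g_Y* - g_Y)/β.
Δu = (2.28 - 7.41)/2.79 = -5.13/2.79 = -1.84 percentage points.
Year-end unemployment = 7.61 - 1.84 = 5.77%.

5.77%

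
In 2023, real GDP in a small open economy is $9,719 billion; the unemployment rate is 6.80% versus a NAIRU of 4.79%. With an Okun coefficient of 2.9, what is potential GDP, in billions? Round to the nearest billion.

$10,321 billion

Unemployment gap = 6.8 - 4.79 = 2.01 points, so output gap = -2.9 × 2.01 = -5.829%.
Since Y = Y* × (1 + gap/100), Y* = 9719/0.94171 ≈ 10321 billion.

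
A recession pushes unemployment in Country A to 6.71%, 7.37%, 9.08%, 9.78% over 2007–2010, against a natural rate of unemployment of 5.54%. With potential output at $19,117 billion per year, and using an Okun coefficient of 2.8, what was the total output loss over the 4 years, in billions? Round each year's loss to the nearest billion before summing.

Year 2007: gap = -2.8 × (6.71 - 5.54) = -3.276%, loss ≈ 19117 × 3.276/100 ≈ 626.
Year 2008: gap = -2.8 × (7.37 - 5.54) = -5.124%, loss ≈ 19117 × 5.124/100 ≈ 980.
Year 2009: gap = -2.8 × (9.08 - 5.54) = -9.912%, loss ≈ 19117 × 9.912/100 ≈ 1895.
Year 2010: gap = -2.8 × (9.78 - 5.54) = -11.872%, loss ≈ 19117 × 11.872/100 ≈ 2270.
Total lost output = 626 + 980 + 1895 + 2270 = 5771 billion.

$5,771 billion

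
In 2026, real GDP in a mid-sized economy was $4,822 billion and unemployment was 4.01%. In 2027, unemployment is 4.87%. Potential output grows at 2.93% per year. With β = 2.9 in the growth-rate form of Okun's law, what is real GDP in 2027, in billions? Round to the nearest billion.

Δu = 4.87 - 4.01 = 0.86 points.
Okun's law (growth form): g_Y = g_Y* - β × Δu = 2.93 - 2.9 × (0.86) = 2.93 - 2.494 = 0.436%.
Real GDP in the next year = 4822 × (1 + 0.436/100) = 4822 × 1.00436 ≈ 4843 billion.

$4,843 billion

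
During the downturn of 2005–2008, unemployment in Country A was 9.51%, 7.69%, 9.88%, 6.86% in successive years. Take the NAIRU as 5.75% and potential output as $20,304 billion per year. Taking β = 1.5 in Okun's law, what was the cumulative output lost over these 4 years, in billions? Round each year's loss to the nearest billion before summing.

$3,332 billion

Year 2005: gap = -1.5 × (9.51 - 5.75) = -5.64%, loss ≈ 20304 × 5.64/100 ≈ 1145.
Year 2006: gap = -1.5 × (7.69 - 5.75) = -2.91%, loss ≈ 20304 × 2.91/100 ≈ 591.
Year 2007: gap = -1.5 × (9.88 - 5.75) = -6.195%, loss ≈ 20304 × 6.195/100 ≈ 1258.
Year 2008: gap = -1.5 × (6.86 - 5.75) = -1.665%, loss ≈ 20304 × 1.665/100 ≈ 338.
Total lost output = 1145 + 591 + 1258 + 338 = 3332 billion.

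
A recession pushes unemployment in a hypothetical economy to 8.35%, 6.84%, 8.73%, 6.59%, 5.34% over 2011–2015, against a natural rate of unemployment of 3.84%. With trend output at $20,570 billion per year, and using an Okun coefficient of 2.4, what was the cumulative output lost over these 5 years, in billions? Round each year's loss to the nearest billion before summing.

$8,220 billion

Year 2011: gap = -2.4 × (8.35 - 3.84) = -10.824%, loss ≈ 20570 × 10.824/100 ≈ 2226.
Year 2012: gap = -2.4 × (6.84 - 3.84) = -7.2%, loss ≈ 20570 × 7.2/100 ≈ 1481.
Year 2013: gap = -2.4 × (8.73 - 3.84) = -11.736%, loss ≈ 20570 × 11.736/100 ≈ 2414.
Year 2014: gap = -2.4 × (6.59 - 3.84) = -6.6%, loss ≈ 20570 × 6.6/100 ≈ 1358.
Year 2015: gap = -2.4 × (5.34 - 3.84) = -3.6%, loss ≈ 20570 × 3.6/100 ≈ 741.
Total lost output = 2226 + 1481 + 2414 + 1358 + 741 = 8220 billion.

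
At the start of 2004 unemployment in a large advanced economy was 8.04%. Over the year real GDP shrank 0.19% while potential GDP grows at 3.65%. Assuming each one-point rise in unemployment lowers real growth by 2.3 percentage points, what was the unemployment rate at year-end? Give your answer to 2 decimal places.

9.71%

Growth-rate Okun's law: g_Y = g_Y* - β × Δu, so Δu = (g_Y* - g_Y)/β.
Δu = (3.65 + 0.19)/2.3 = 3.84/2.3 = 1.67 percentage points.
Year-end unemployment = 8.04 + 1.67 = 9.71%.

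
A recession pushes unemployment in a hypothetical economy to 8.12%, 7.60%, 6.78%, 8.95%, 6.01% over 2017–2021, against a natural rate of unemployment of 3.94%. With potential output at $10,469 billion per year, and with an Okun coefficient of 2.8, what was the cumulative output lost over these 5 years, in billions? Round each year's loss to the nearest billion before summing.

Year 2017: gap = -2.8 × (8.12 - 3.94) = -11.704%, loss ≈ 10469 × 11.704/100 ≈ 1225.
Year 2018: gap = -2.8 × (7.6 - 3.94) = -10.248%, loss ≈ 10469 × 10.248/100 ≈ 1073.
Year 2019: gap = -2.8 × (6.78 - 3.94) = -7.952%, loss ≈ 10469 × 7.952/100 ≈ 832.
Year 2020: gap = -2.8 × (8.95 - 3.94) = -14.028%, loss ≈ 10469 × 14.028/100 ≈ 1469.
Year 2021: gap = -2.8 × (6.01 - 3.94) = -5.796%, loss ≈ 10469 × 5.796/100 ≈ 607.
Total lost output = 1225 + 1073 + 832 + 1469 + 607 = 5206 billion.

$5,206 billion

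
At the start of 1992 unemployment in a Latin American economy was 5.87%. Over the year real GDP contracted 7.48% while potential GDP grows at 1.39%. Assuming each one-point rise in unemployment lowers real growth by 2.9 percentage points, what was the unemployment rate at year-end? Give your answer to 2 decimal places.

8.93%

Growth-rate Okun's law: g_Y = g_Y* - β × Δu, so Δu = (g_Y* - g_Y)/β.
Δu = (1.39 + 7.48)/2.9 = 8.87/2.9 = 3.06 percentage points.
Year-end unemployment = 5.87 + 3.06 = 8.93%.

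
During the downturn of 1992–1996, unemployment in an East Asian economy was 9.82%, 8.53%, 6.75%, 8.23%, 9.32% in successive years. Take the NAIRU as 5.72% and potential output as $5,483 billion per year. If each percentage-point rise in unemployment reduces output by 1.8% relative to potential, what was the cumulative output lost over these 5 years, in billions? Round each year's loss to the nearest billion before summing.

$1,387 billion

Year 1992: gap = -1.8 × (9.82 - 5.72) = -7.38%, loss ≈ 5483 × 7.38/100 ≈ 405.
Year 1993: gap = -1.8 × (8.53 - 5.72) = -5.058%, loss ≈ 5483 × 5.058/100 ≈ 277.
Year 1994: gap = -1.8 × (6.75 - 5.72) = -1.854%, loss ≈ 5483 × 1.854/100 ≈ 102.
Year 1995: gap = -1.8 × (8.23 - 5.72) = -4.518%, loss ≈ 5483 × 4.518/100 ≈ 248.
Year 1996: gap = -1.8 × (9.32 - 5.72) = -6.48%, loss ≈ 5483 × 6.48/100 ≈ 355.
Total lost output = 405 + 277 + 102 + 248 + 355 = 1387 billion.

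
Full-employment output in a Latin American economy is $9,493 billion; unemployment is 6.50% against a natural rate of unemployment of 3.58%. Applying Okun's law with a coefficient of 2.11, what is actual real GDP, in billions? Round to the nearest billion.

$8,908 billion

Unemployment gap = 6.5 - 3.58 = 2.92 points, so the output gap is -2.11 × 2.92 = -6.1612%.
Actual GDP = 9493 × (1 - 6.1612/100) = 9493 × 0.938388 ≈ 8908 billion.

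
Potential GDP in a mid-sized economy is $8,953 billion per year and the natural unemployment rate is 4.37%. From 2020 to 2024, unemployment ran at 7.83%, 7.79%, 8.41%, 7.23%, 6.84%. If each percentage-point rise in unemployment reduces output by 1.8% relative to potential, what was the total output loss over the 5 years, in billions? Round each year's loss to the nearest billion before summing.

Year 2020: gap = -1.8 × (7.83 - 4.37) = -6.228%, loss ≈ 8953 × 6.228/100 ≈ 558.
Year 2021: gap = -1.8 × (7.79 - 4.37) = -6.156%, loss ≈ 8953 × 6.156/100 ≈ 551.
Year 2022: gap = -1.8 × (8.41 - 4.37) = -7.272%, loss ≈ 8953 × 7.272/100 ≈ 651.
Year 2023: gap = -1.8 × (7.23 - 4.37) = -5.148%, loss ≈ 8953 × 5.148/100 ≈ 461.
Year 2024: gap = -1.8 × (6.84 - 4.37) = -4.446%, loss ≈ 8953 × 4.446/100 ≈ 398.
Total lost output = 558 + 551 + 651 + 461 + 398 = 2619 billion.

$2,619 billion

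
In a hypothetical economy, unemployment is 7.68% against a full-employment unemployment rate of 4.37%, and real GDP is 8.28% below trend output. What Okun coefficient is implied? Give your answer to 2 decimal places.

Okun's law: output gap = -β × (u - u*).
-8.28 = -β × (7.68 - 4.37) = -β × 3.31, so β = 8.28/3.31 = 2.50.

β ≈ 2.50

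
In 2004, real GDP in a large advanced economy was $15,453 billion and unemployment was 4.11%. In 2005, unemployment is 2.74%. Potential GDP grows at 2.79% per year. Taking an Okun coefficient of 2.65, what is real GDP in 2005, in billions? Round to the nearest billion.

$16,445 billion

Δu = 2.74 - 4.11 = -1.37 points.
Okun's law (growth form): g_Y = g_Y* - β × Δu = 2.79 - 2.65 × (-1.37) = 2.79 + 3.6305 = 6.4205%.
Real GDP in the next year = 15453 × (1 + 6.4205/100) = 15453 × 1.064205 ≈ 16445 billion.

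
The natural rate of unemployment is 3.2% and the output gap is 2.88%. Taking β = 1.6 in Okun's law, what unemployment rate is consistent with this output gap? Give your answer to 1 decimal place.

1.4%

From Okun's law, u - u* = -(output gap)/β = -(2.88)/1.6 = -1.8 points.
So u = 3.2 - 1.8 = 1.4%.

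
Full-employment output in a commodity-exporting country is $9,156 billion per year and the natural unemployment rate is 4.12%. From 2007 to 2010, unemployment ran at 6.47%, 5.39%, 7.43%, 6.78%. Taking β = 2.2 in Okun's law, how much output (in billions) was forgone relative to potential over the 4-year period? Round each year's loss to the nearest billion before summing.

$1,932 billion

Year 2007: gap = -2.2 × (6.47 - 4.12) = -5.17%, loss ≈ 9156 × 5.17/100 ≈ 473.
Year 2008: gap = -2.2 × (5.39 - 4.12) = -2.794%, loss ≈ 9156 × 2.794/100 ≈ 256.
Year 2009: gap = -2.2 × (7.43 - 4.12) = -7.282%, loss ≈ 9156 × 7.282/100 ≈ 667.
Year 2010: gap = -2.2 × (6.78 - 4.12) = -5.852%, loss ≈ 9156 × 5.852/100 ≈ 536.
Total lost output = 473 + 256 + 667 + 536 = 1932 billion.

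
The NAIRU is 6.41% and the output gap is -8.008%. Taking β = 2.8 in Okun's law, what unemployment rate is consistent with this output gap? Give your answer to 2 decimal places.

9.27%

From Okun's law, u - u* = -(output gap)/β = -(-8.008)/2.8 = 2.86 points.
So u = 6.41 + 2.86 = 9.27%.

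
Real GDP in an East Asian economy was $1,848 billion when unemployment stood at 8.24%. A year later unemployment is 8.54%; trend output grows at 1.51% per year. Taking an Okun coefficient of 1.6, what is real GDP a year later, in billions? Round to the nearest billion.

$1,867 billion

Δu = 8.54 - 8.24 = 0.3 points.
Okun's law (growth form): g_Y = g_Y* - β × Δu = 1.51 - 1.6 × (0.30) = 1.51 - 0.48 = 1.03%.
Real GDP in the next year = 1848 × (1 + 1.03/100) = 1848 × 1.0103 ≈ 1867 billion.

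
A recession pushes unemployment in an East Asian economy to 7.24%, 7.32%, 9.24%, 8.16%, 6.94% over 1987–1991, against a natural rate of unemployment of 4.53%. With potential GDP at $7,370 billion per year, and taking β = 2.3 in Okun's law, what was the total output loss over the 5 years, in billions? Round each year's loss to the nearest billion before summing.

Year 1987: gap = -2.3 × (7.24 - 4.53) = -6.233%, loss ≈ 7370 × 6.233/100 ≈ 459.
Year 1988: gap = -2.3 × (7.32 - 4.53) = -6.417%, loss ≈ 7370 × 6.417/100 ≈ 473.
Year 1989: gap = -2.3 × (9.24 - 4.53) = -10.833%, loss ≈ 7370 × 10.833/100 ≈ 798.
Year 1990: gap = -2.3 × (8.16 - 4.53) = -8.349%, loss ≈ 7370 × 8.349/100 ≈ 615.
Year 1991: gap = -2.3 × (6.94 - 4.53) = -5.543%, loss ≈ 7370 × 5.543/100 ≈ 409.
Total lost output = 459 + 473 + 798 + 615 + 409 = 2754 billion.

$2,754 billion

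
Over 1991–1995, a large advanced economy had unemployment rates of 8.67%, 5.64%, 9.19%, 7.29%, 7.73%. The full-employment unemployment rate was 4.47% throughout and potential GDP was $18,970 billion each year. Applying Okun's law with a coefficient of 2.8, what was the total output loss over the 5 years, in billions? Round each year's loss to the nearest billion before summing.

$8,589 billion

Year 1991: gap = -2.8 × (8.67 - 4.47) = -11.76%, loss ≈ 18970 × 11.76/100 ≈ 2231.
Year 1992: gap = -2.8 × (5.64 - 4.47) = -3.276%, loss ≈ 18970 × 3.276/100 ≈ 621.
Year 1993: gap = -2.8 × (9.19 - 4.47) = -13.216%, loss ≈ 18970 × 13.216/100 ≈ 2507.
Year 1994: gap = -2.8 × (7.29 - 4.47) = -7.896%, loss ≈ 18970 × 7.896/100 ≈ 1498.
Year 1995: gap = -2.8 × (7.73 - 4.47) = -9.128%, loss ≈ 18970 × 9.128/100 ≈ 1732.
Total lost output = 2231 + 621 + 2507 + 1498 + 1732 = 8589 billion.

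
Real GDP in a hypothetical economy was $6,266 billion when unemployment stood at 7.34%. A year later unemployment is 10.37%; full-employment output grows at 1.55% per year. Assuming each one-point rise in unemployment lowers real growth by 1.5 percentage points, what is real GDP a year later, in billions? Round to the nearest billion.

Δu = 10.37 - 7.34 = 3.03 points.
Okun's law (growth form): g_Y = g_Y* - β × Δu = 1.55 - 1.5 × (3.03) = 1.55 - 4.545 = -2.995%.
Real GDP in the next year = 6266 × (1 - 2.995/100) = 6266 × 0.97005 ≈ 6078 billion.

$6,078 billion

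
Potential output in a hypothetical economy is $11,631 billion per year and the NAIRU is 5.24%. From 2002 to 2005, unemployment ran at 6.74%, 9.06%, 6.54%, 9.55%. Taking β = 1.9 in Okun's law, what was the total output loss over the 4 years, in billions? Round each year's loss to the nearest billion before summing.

Year 2002: gap = -1.9 × (6.74 - 5.24) = -2.85%, loss ≈ 11631 × 2.85/100 ≈ 331.
Year 2003: gap = -1.9 × (9.06 - 5.24) = -7.258%, loss ≈ 11631 × 7.258/100 ≈ 844.
Year 2004: gap = -1.9 × (6.54 - 5.24) = -2.47%, loss ≈ 11631 × 2.47/100 ≈ 287.
Year 2005: gap = -1.9 × (9.55 - 5.24) = -8.189%, loss ≈ 11631 × 8.189/100 ≈ 952.
Total lost output = 331 + 844 + 287 + 952 = 2414 billion.

$2,414 billion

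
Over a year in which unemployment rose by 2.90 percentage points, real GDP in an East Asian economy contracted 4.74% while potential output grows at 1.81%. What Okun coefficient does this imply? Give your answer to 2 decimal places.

β ≈ 2.26

Growth form: g_Y = g_Y* - β × Δu, so β = (g_Y* - g_Y)/Δu.
β = (1.81 + 4.74)/2.90 = 6.55/2.90 = 2.26.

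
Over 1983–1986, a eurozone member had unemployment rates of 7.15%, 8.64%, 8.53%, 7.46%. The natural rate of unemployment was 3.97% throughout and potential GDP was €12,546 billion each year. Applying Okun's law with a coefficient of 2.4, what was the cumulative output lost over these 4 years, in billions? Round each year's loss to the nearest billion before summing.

Year 1983: gap = -2.4 × (7.15 - 3.97) = -7.632%, loss ≈ 12546 × 7.632/100 ≈ 958.
Year 1984: gap = -2.4 × (8.64 - 3.97) = -11.208%, loss ≈ 12546 × 11.208/100 ≈ 1406.
Year 1985: gap = -2.4 × (8.53 - 3.97) = -10.944%, loss ≈ 12546 × 10.944/100 ≈ 1373.
Year 1986: gap = -2.4 × (7.46 - 3.97) = -8.376%, loss ≈ 12546 × 8.376/100 ≈ 1051.
Total lost output = 958 + 1406 + 1373 + 1051 = 4788 billion.

€4,788 billion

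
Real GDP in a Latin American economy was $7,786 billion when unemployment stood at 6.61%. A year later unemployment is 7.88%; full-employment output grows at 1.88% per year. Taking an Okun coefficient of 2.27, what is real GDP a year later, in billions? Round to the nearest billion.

$7,708 billion

Δu = 7.88 - 6.61 = 1.27 points.
Okun's law (growth form): g_Y = g_Y* - β × Δu = 1.88 - 2.27 × (1.27) = 1.88 - 2.8829 = -1.0029%.
Real GDP in the next year = 7786 × (1 - 1.0029/100) = 7786 × 0.989971 ≈ 7708 billion.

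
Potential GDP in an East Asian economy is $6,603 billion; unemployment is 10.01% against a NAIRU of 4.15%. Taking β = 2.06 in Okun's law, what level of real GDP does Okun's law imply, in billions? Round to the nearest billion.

$5,806 billion

Unemployment gap = 10.01 - 4.15 = 5.86 points, so the output gap is -2.06 × 5.86 = -12.0716%.
Actual GDP = 6603 × (1 - 12.0716/100) = 6603 × 0.879284 ≈ 5806 billion.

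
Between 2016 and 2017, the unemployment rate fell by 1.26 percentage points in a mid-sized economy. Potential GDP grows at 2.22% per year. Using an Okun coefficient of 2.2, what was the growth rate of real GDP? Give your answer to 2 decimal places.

Growth-rate Okun's law: g_Y = g_Y* - β × Δu.
g_Y = 2.22 - 2.2 × (-1.26) = 2.22 + 2.772 = 4.992%, i.e. 4.99% to 2 d.p.

4.99%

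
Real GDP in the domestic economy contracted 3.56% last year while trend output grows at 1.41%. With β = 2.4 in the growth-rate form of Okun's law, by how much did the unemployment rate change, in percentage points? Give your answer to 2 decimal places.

2.07 percentage points

Growth-rate Okun's law: g_Y = g_Y* - β × Δu, so Δu = (g_Y* - g_Y)/β.
Δu = (1.41 + 3.56)/2.4 = 4.97/2.4 = 2.07 percentage points.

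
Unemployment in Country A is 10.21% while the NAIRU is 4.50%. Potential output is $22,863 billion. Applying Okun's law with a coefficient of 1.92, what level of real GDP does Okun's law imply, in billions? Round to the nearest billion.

Unemployment gap = 10.21 - 4.5 = 5.71 points, so the output gap is -1.92 × 5.71 = -10.9632%.
Actual GDP = 22863 × (1 - 10.9632/100) = 22863 × 0.890368 ≈ 20356 billion.

$20,356 billion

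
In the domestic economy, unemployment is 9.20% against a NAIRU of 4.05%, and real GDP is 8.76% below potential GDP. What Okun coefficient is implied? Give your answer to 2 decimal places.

β ≈ 1.70

Okun's law: output gap = -β × (u - u*).
-8.76 = -β × (9.2 - 4.05) = -β × 5.15, so β = 8.76/5.15 = 1.70.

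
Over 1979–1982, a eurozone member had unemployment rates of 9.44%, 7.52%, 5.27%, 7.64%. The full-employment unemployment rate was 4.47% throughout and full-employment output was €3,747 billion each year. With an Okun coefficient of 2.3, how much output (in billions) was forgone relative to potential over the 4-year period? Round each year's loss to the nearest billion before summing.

€1,033 billion

Year 1979: gap = -2.3 × (9.44 - 4.47) = -11.431%, loss ≈ 3747 × 11.431/100 ≈ 428.
Year 1980: gap = -2.3 × (7.52 - 4.47) = -7.015%, loss ≈ 3747 × 7.015/100 ≈ 263.
Year 1981: gap = -2.3 × (5.27 - 4.47) = -1.84%, loss ≈ 3747 × 1.84/100 ≈ 69.
Year 1982: gap = -2.3 × (7.64 - 4.47) = -7.291%, loss ≈ 3747 × 7.291/100 ≈ 273.
Total lost output = 428 + 263 + 69 + 273 = 1033 billion.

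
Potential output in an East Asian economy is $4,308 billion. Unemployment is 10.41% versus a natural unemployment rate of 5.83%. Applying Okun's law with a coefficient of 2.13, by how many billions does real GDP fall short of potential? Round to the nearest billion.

Output gap = -2.13 × (10.41 - 5.83) = -2.13 × 4.58 = -9.7554%.
Actual GDP ≈ 4308 × 0.902446 ≈ 3888 billion, so the shortfall is 4308 - 3888 = 420 billion.

$420 billion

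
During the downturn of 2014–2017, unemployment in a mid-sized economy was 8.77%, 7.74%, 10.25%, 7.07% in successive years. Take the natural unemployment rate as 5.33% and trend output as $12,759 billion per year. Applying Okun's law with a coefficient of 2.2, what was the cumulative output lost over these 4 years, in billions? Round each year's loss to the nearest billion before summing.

$3,511 billion

Year 2014: gap = -2.2 × (8.77 - 5.33) = -7.568%, loss ≈ 12759 × 7.568/100 ≈ 966.
Year 2015: gap = -2.2 × (7.74 - 5.33) = -5.302%, loss ≈ 12759 × 5.302/100 ≈ 676.
Year 2016: gap = -2.2 × (10.25 - 5.33) = -10.824%, loss ≈ 12759 × 10.824/100 ≈ 1381.
Year 2017: gap = -2.2 × (7.07 - 5.33) = -3.828%, loss ≈ 12759 × 3.828/100 ≈ 488.
Total lost output = 966 + 676 + 1381 + 488 = 3511 billion.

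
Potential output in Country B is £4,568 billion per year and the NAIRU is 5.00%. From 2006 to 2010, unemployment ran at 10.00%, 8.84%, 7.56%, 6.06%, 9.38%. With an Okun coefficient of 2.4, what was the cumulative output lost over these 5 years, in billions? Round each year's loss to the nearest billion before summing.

Year 2006: gap = -2.4 × (10 - 5) = -12%, loss ≈ 4568 × 12/100 ≈ 548.
Year 2007: gap = -2.4 × (8.84 - 5) = -9.216%, loss ≈ 4568 × 9.216/100 ≈ 421.
Year 2008: gap = -2.4 × (7.56 - 5) = -6.144%, loss ≈ 4568 × 6.144/100 ≈ 281.
Year 2009: gap = -2.4 × (6.06 - 5) = -2.544%, loss ≈ 4568 × 2.544/100 ≈ 116.
Year 2010: gap = -2.4 × (9.38 - 5) = -10.512%, loss ≈ 4568 × 10.512/100 ≈ 480.
Total lost output = 548 + 421 + 281 + 116 + 480 = 1846 billion.

£1,846 billion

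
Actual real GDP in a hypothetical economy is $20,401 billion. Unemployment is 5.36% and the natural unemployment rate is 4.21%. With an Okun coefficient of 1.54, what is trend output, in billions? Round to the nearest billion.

Unemployment gap = 5.36 - 4.21 = 1.15 points, so output gap = -1.54 × 1.15 = -1.771%.
Since Y = Y* × (1 + gap/100), Y* = 20401/0.98229 ≈ 20769 billion.

$20,769 billion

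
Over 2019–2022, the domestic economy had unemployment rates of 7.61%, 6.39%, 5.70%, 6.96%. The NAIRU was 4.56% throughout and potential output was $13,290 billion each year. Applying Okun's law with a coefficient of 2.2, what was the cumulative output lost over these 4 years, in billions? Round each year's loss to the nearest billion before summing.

$2,462 billion

Year 2019: gap = -2.2 × (7.61 - 4.56) = -6.71%, loss ≈ 13290 × 6.71/100 ≈ 892.
Year 2020: gap = -2.2 × (6.39 - 4.56) = -4.026%, loss ≈ 13290 × 4.026/100 ≈ 535.
Year 2021: gap = -2.2 × (5.7 - 4.56) = -2.508%, loss ≈ 13290 × 2.508/100 ≈ 333.
Year 2022: gap = -2.2 × (6.96 - 4.56) = -5.28%, loss ≈ 13290 × 5.28/100 ≈ 702.
Total lost output = 892 + 535 + 333 + 702 = 2462 billion.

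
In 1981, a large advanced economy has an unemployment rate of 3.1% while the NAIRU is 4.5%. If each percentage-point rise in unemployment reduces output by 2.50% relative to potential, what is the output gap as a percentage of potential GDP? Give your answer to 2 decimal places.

3.50%

The unemployment gap is 3.1 - 4.5 = -1.4 percentage points.
Okun's law gives an output gap of -2.5 × (-1.4) = 3.5%, i.e. 3.50% above potential.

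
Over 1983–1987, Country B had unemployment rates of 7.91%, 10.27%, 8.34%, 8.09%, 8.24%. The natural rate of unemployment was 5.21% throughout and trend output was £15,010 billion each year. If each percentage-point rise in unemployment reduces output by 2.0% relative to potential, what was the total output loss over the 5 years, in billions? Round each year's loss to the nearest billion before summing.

£5,045 billion

Year 1983: gap = -2.0 × (7.91 - 5.21) = -5.4%, loss ≈ 15010 × 5.4/100 ≈ 811.
Year 1984: gap = -2.0 × (10.27 - 5.21) = -10.12%, loss ≈ 15010 × 10.12/100 ≈ 1519.
Year 1985: gap = -2.0 × (8.34 - 5.21) = -6.26%, loss ≈ 15010 × 6.26/100 ≈ 940.
Year 1986: gap = -2.0 × (8.09 - 5.21) = -5.76%, loss ≈ 15010 × 5.76/100 ≈ 865.
Year 1987: gap = -2.0 × (8.24 - 5.21) = -6.06%, loss ≈ 15010 × 6.06/100 ≈ 910.
Total lost output = 811 + 1519 + 940 + 865 + 910 = 5045 billion.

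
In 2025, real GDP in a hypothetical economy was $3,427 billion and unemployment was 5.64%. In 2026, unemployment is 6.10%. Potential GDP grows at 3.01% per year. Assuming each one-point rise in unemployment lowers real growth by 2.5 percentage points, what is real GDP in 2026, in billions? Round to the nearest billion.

Δu = 6.1 - 5.64 = 0.46 points.
Okun's law (growth form): g_Y = g_Y* - β × Δu = 3.01 - 2.5 × (0.46) = 3.01 - 1.15 = 1.86%.
Real GDP in the next year = 3427 × (1 + 1.86/100) = 3427 × 1.0186 ≈ 3491 billion.

$3,491 billion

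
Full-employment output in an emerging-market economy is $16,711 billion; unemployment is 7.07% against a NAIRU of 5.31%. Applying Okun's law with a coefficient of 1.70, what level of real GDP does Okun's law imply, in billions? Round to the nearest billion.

Unemployment gap = 7.07 - 5.31 = 1.76 points, so the output gap is -1.7 × 1.76 = -2.992%.
Actual GDP = 16711 × (1 - 2.992/100) = 16711 × 0.97008 ≈ 16211 billion.

$16,211 billion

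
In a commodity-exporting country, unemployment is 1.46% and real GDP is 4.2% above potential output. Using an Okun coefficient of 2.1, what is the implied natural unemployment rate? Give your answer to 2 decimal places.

3.46%

From Okun's law, u - u* = -(output gap)/β = -(4.2)/2.1 = -2 points.
So u* = 1.46 + 2 = 3.46%.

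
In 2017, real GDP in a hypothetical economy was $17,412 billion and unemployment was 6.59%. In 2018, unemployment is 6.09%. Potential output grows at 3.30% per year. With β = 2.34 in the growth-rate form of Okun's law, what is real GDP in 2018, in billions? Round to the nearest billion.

$18,190 billion

Δu = 6.09 - 6.59 = -0.5 points.
Okun's law (growth form): g_Y = g_Y* - β × Δu = 3.30 - 2.34 × (-0.50) = 3.3 + 1.17 = 4.47%.
Real GDP in the next year = 17412 × (1 + 4.47/100) = 17412 × 1.0447 ≈ 18190 billion.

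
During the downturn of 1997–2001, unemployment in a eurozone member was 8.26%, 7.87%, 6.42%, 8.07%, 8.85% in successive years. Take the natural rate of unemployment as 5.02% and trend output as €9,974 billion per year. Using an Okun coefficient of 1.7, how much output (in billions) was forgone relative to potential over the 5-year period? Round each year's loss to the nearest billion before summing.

Year 1997: gap = -1.7 × (8.26 - 5.02) = -5.508%, loss ≈ 9974 × 5.508/100 ≈ 549.
Year 1998: gap = -1.7 × (7.87 - 5.02) = -4.845%, loss ≈ 9974 × 4.845/100 ≈ 483.
Year 1999: gap = -1.7 × (6.42 - 5.02) = -2.38%, loss ≈ 9974 × 2.38/100 ≈ 237.
Year 2000: gap = -1.7 × (8.07 - 5.02) = -5.185%, loss ≈ 9974 × 5.185/100 ≈ 517.
Year 2001: gap = -1.7 × (8.85 - 5.02) = -6.511%, loss ≈ 9974 × 6.511/100 ≈ 649.
Total lost output = 549 + 483 + 237 + 517 + 649 = 2435 billion.

€2,435 billion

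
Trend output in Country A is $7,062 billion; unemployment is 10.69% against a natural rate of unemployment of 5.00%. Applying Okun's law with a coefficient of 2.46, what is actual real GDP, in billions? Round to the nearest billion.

$6,074 billion

Unemployment gap = 10.69 - 5 = 5.69 points, so the output gap is -2.46 × 5.69 = -13.9974%.
Actual GDP = 7062 × (1 - 13.9974/100) = 7062 × 0.860026 ≈ 6074 billion.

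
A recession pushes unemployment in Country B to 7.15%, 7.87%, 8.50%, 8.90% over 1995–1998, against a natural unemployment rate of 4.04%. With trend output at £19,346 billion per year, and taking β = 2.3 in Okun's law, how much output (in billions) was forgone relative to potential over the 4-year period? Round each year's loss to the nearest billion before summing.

Year 1995: gap = -2.3 × (7.15 - 4.04) = -7.153%, loss ≈ 19346 × 7.153/100 ≈ 1384.
Year 1996: gap = -2.3 × (7.87 - 4.04) = -8.809%, loss ≈ 19346 × 8.809/100 ≈ 1704.
Year 1997: gap = -2.3 × (8.5 - 4.04) = -10.258%, loss ≈ 19346 × 10.258/100 ≈ 1985.
Year 1998: gap = -2.3 × (8.9 - 4.04) = -11.178%, loss ≈ 19346 × 11.178/100 ≈ 2162.
Total lost output = 1384 + 1704 + 1985 + 2162 = 7235 billion.

£7,235 billion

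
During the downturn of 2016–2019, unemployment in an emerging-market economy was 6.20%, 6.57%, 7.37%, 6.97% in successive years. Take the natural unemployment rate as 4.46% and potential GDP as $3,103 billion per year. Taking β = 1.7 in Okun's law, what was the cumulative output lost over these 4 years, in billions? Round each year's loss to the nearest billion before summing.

$489 billion

Year 2016: gap = -1.7 × (6.2 - 4.46) = -2.958%, loss ≈ 3103 × 2.958/100 ≈ 92.
Year 2017: gap = -1.7 × (6.57 - 4.46) = -3.587%, loss ≈ 3103 × 3.587/100 ≈ 111.
Year 2018: gap = -1.7 × (7.37 - 4.46) = -4.947%, loss ≈ 3103 × 4.947/100 ≈ 154.
Year 2019: gap = -1.7 × (6.97 - 4.46) = -4.267%, loss ≈ 3103 × 4.267/100 ≈ 132.
Total lost output = 92 + 111 + 154 + 132 = 489 billion.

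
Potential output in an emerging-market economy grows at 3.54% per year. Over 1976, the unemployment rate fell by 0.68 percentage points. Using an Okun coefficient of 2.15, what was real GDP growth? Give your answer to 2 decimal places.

5.00%

Growth-rate Okun's law: g_Y = g_Y* - β × Δu.
g_Y = 3.54 - 2.15 × (-0.68) = 3.54 + 1.462 = 5.002%, i.e. 5.00% to 2 d.p.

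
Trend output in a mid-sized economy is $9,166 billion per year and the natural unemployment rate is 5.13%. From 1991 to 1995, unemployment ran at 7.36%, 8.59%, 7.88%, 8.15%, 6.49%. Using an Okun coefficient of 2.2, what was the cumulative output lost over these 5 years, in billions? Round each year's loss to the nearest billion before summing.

Year 1991: gap = -2.2 × (7.36 - 5.13) = -4.906%, loss ≈ 9166 × 4.906/100 ≈ 450.
Year 1992: gap = -2.2 × (8.59 - 5.13) = -7.612%, loss ≈ 9166 × 7.612/100 ≈ 698.
Year 1993: gap = -2.2 × (7.88 - 5.13) = -6.05%, loss ≈ 9166 × 6.05/100 ≈ 555.
Year 1994: gap = -2.2 × (8.15 - 5.13) = -6.644%, loss ≈ 9166 × 6.644/100 ≈ 609.
Year 1995: gap = -2.2 × (6.49 - 5.13) = -2.992%, loss ≈ 9166 × 2.992/100 ≈ 274.
Total lost output = 450 + 698 + 555 + 609 + 274 = 2586 billion.

$2,586 billion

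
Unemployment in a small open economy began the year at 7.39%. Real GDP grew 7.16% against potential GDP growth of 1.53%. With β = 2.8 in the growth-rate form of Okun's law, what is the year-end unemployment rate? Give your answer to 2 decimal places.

5.38%

Growth-rate Okun's law: g_Y = g_Y* - β × Δu, so Δu = (g_Y* - g_Y)/β.
Δu = (1.53 - 7.16)/2.8 = -5.63/2.8 = -2.01 percentage points.
Year-end unemployment = 7.39 - 2.01 = 5.38%.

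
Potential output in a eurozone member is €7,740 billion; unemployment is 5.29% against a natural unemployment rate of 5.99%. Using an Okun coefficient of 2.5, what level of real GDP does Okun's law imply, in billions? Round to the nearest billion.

€7,875 billion

Unemployment gap = 5.29 - 5.99 = -0.7 points, so the output gap is -2.5 × (-0.7) = 1.75%.
Actual GDP = 7740 × (1 + 1.75/100) = 7740 × 1.0175 ≈ 7875 billion.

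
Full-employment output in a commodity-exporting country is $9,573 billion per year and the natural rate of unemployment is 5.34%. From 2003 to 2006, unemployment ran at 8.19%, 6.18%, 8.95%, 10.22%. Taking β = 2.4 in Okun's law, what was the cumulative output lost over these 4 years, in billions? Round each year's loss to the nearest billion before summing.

Year 2003: gap = -2.4 × (8.19 - 5.34) = -6.84%, loss ≈ 9573 × 6.84/100 ≈ 655.
Year 2004: gap = -2.4 × (6.18 - 5.34) = -2.016%, loss ≈ 9573 × 2.016/100 ≈ 193.
Year 2005: gap = -2.4 × (8.95 - 5.34) = -8.664%, loss ≈ 9573 × 8.664/100 ≈ 829.
Year 2006: gap = -2.4 × (10.22 - 5.34) = -11.712%, loss ≈ 9573 × 11.712/100 ≈ 1121.
Total lost output = 655 + 193 + 829 + 1121 = 2798 billion.

$2,798 billion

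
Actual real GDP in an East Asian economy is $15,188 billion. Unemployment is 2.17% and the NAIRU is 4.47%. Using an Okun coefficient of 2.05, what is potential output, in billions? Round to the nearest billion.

Unemployment gap = 2.17 - 4.47 = -2.3 points, so output gap = -2.05 × (-2.3) = 4.715%.
Since Y = Y* × (1 + gap/100), Y* = 15188/1.04715 ≈ 14504 billion.

$14,504 billion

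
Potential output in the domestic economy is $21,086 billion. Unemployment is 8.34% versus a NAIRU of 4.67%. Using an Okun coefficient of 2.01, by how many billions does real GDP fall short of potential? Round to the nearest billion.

$1,555 billion

Output gap = -2.01 × (8.34 - 4.67) = -2.01 × 3.67 = -7.3767%.
Actual GDP ≈ 21086 × 0.926233 ≈ 19531 billion, so the shortfall is 21086 - 19531 = 1555 billion.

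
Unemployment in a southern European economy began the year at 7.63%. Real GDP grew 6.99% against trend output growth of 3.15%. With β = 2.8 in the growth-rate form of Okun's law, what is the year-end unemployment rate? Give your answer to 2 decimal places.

Growth-rate Okun's law: g_Y = g_Y* - β × Δu, so Δu = (g_Y* - g_Y)/β.
Δu = (3.15 - 6.99)/2.8 = -3.84/2.8 = -1.37 percentage points.
Year-end unemployment = 7.63 - 1.37 = 6.26%.

6.26%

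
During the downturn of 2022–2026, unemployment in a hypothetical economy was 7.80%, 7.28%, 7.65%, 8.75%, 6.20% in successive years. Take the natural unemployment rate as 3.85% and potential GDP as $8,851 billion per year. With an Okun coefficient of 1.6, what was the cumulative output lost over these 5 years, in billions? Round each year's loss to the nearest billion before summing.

$2,610 billion

Year 2022: gap = -1.6 × (7.8 - 3.85) = -6.32%, loss ≈ 8851 × 6.32/100 ≈ 559.
Year 2023: gap = -1.6 × (7.28 - 3.85) = -5.488%, loss ≈ 8851 × 5.488/100 ≈ 486.
Year 2024: gap = -1.6 × (7.65 - 3.85) = -6.08%, loss ≈ 8851 × 6.08/100 ≈ 538.
Year 2025: gap = -1.6 × (8.75 - 3.85) = -7.84%, loss ≈ 8851 × 7.84/100 ≈ 694.
Year 2026: gap = -1.6 × (6.2 - 3.85) = -3.76%, loss ≈ 8851 × 3.76/100 ≈ 333.
Total lost output = 559 + 486 + 538 + 694 + 333 = 2610 billion.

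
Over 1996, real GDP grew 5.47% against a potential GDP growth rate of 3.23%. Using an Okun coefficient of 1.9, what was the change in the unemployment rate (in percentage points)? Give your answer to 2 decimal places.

Growth-rate Okun's law: g_Y = g_Y* - β × Δu, so Δu = (g_Y* - g_Y)/β.
Δu = (3.23 - 5.47)/1.9 = -2.24/1.9 = -1.18 percentage points.

-1.18 percentage points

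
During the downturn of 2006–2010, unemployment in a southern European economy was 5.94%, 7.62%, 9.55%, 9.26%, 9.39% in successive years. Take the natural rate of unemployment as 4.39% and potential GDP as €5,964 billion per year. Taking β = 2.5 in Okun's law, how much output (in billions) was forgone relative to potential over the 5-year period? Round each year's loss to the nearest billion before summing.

€2,954 billion

Year 2006: gap = -2.5 × (5.94 - 4.39) = -3.875%, loss ≈ 5964 × 3.875/100 ≈ 231.
Year 2007: gap = -2.5 × (7.62 - 4.39) = -8.075%, loss ≈ 5964 × 8.075/100 ≈ 482.
Year 2008: gap = -2.5 × (9.55 - 4.39) = -12.9%, loss ≈ 5964 × 12.9/100 ≈ 769.
Year 2009: gap = -2.5 × (9.26 - 4.39) = -12.175%, loss ≈ 5964 × 12.175/100 ≈ 726.
Year 2010: gap = -2.5 × (9.39 - 4.39) = -12.5%, loss ≈ 5964 × 12.5/100 ≈ 746.
Total lost output = 231 + 482 + 769 + 726 + 746 = 2954 billion.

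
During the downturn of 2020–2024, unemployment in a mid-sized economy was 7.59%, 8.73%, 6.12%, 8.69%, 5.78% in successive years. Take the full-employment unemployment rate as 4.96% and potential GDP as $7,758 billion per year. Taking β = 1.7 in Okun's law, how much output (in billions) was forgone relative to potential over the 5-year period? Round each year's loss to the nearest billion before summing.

$1,597 billion

Year 2020: gap = -1.7 × (7.59 - 4.96) = -4.471%, loss ≈ 7758 × 4.471/100 ≈ 347.
Year 2021: gap = -1.7 × (8.73 - 4.96) = -6.409%, loss ≈ 7758 × 6.409/100 ≈ 497.
Year 2022: gap = -1.7 × (6.12 - 4.96) = -1.972%, loss ≈ 7758 × 1.972/100 ≈ 153.
Year 2023: gap = -1.7 × (8.69 - 4.96) = -6.341%, loss ≈ 7758 × 6.341/100 ≈ 492.
Year 2024: gap = -1.7 × (5.78 - 4.96) = -1.394%, loss ≈ 7758 × 1.394/100 ≈ 108.
Total lost output = 347 + 497 + 153 + 492 + 108 = 1597 billion.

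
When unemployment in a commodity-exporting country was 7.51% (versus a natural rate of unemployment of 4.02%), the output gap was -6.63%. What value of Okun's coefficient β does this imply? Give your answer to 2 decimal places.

Okun's law: output gap = -β × (u - u*).
-6.63 = -β × (7.51 - 4.02) = -β × 3.49, so β = 6.63/3.49 = 1.90.

β ≈ 1.90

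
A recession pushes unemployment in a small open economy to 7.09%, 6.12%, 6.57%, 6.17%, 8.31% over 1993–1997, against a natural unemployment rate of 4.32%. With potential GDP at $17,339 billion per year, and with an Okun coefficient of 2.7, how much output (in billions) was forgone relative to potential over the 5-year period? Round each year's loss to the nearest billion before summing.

Year 1993: gap = -2.7 × (7.09 - 4.32) = -7.479%, loss ≈ 17339 × 7.479/100 ≈ 1297.
Year 1994: gap = -2.7 × (6.12 - 4.32) = -4.86%, loss ≈ 17339 × 4.86/100 ≈ 843.
Year 1995: gap = -2.7 × (6.57 - 4.32) = -6.075%, loss ≈ 17339 × 6.075/100 ≈ 1053.
Year 1996: gap = -2.7 × (6.17 - 4.32) = -4.995%, loss ≈ 17339 × 4.995/100 ≈ 866.
Year 1997: gap = -2.7 × (8.31 - 4.32) = -10.773%, loss ≈ 17339 × 10.773/100 ≈ 1868.
Total lost output = 1297 + 843 + 1053 + 866 + 1868 = 5927 billion.

$5,927 billion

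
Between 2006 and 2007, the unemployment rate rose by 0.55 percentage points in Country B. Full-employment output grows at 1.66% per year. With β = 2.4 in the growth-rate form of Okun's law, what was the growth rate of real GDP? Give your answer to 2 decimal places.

0.34%

Growth-rate Okun's law: g_Y = g_Y* - β × Δu.
g_Y = 1.66 - 2.4 × (0.55) = 1.66 - 1.32 = 0.34%, i.e. 0.34% to 2 d.p.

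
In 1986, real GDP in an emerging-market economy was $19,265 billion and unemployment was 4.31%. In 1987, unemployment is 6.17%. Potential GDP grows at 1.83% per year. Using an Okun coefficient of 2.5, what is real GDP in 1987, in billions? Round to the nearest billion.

Δu = 6.17 - 4.31 = 1.86 points.
Okun's law (growth form): g_Y = g_Y* - β × Δu = 1.83 - 2.5 × (1.86) = 1.83 - 4.65 = -2.82%.
Real GDP in the next year = 19265 × (1 - 2.82/100) = 19265 × 0.9718 ≈ 18722 billion.

$18,722 billion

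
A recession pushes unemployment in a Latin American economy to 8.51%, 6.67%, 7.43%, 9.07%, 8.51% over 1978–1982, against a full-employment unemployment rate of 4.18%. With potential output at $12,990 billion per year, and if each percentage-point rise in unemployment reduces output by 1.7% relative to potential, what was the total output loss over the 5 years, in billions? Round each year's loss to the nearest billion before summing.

$4,260 billion

Year 1978: gap = -1.7 × (8.51 - 4.18) = -7.361%, loss ≈ 12990 × 7.361/100 ≈ 956.
Year 1979: gap = -1.7 × (6.67 - 4.18) = -4.233%, loss ≈ 12990 × 4.233/100 ≈ 550.
Year 1980: gap = -1.7 × (7.43 - 4.18) = -5.525%, loss ≈ 12990 × 5.525/100 ≈ 718.
Year 1981: gap = -1.7 × (9.07 - 4.18) = -8.313%, loss ≈ 12990 × 8.313/100 ≈ 1080.
Year 1982: gap = -1.7 × (8.51 - 4.18) = -7.361%, loss ≈ 12990 × 7.361/100 ≈ 956.
Total lost output = 956 + 550 + 718 + 1080 + 956 = 4260 billion.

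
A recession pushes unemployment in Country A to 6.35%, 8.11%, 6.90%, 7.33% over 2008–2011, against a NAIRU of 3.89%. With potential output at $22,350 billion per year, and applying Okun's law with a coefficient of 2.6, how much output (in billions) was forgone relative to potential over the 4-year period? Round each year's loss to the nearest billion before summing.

Year 2008: gap = -2.6 × (6.35 - 3.89) = -6.396%, loss ≈ 22350 × 6.396/100 ≈ 1430.
Year 2009: gap = -2.6 × (8.11 - 3.89) = -10.972%, loss ≈ 22350 × 10.972/100 ≈ 2452.
Year 2010: gap = -2.6 × (6.9 - 3.89) = -7.826%, loss ≈ 22350 × 7.826/100 ≈ 1749.
Year 2011: gap = -2.6 × (7.33 - 3.89) = -8.944%, loss ≈ 22350 × 8.944/100 ≈ 1999.
Total lost output = 1430 + 2452 + 1749 + 1999 = 7630 billion.

$7,630 billion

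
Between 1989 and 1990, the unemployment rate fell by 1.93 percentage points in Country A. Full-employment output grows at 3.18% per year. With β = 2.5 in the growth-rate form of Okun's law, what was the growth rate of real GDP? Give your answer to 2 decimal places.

Growth-rate Okun's law: g_Y = g_Y* - β × Δu.
g_Y = 3.18 - 2.5 × (-1.93) = 3.18 + 4.825 = 8.005%, i.e. 8.01% to 2 d.p.

8.01%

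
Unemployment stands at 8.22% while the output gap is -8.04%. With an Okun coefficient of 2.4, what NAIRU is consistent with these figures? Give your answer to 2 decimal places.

From Okun's law, u - u* = -(output gap)/β = -(-8.04)/2.4 = 3.35 points.
So u* = 8.22 - 3.35 = 4.87%.

4.87%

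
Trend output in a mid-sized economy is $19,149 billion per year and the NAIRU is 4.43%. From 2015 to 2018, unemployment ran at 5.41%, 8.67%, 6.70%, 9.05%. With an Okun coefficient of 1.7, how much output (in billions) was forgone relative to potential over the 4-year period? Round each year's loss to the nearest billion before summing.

Year 2015: gap = -1.7 × (5.41 - 4.43) = -1.666%, loss ≈ 19149 × 1.666/100 ≈ 319.
Year 2016: gap = -1.7 × (8.67 - 4.43) = -7.208%, loss ≈ 19149 × 7.208/100 ≈ 1380.
Year 2017: gap = -1.7 × (6.7 - 4.43) = -3.859%, loss ≈ 19149 × 3.859/100 ≈ 739.
Year 2018: gap = -1.7 × (9.05 - 4.43) = -7.854%, loss ≈ 19149 × 7.854/100 ≈ 1504.
Total lost output = 319 + 1380 + 739 + 1504 = 3942 billion.

$3,942 billion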